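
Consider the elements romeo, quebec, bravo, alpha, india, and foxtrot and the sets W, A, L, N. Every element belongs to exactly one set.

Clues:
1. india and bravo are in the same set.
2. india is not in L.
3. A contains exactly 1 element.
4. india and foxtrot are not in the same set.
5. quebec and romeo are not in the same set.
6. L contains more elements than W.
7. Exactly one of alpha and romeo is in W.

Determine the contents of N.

N = {bravo, india}

From (2): india ∉ L.
(1): bravo matches india: bravo ∉ L.
Suppose romeo ∈ N: no assignment then satisfies all the clues, so romeo ∉ N.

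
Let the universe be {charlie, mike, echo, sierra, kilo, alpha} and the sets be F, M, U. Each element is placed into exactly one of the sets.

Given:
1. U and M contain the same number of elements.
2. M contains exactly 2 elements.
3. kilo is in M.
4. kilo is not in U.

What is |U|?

2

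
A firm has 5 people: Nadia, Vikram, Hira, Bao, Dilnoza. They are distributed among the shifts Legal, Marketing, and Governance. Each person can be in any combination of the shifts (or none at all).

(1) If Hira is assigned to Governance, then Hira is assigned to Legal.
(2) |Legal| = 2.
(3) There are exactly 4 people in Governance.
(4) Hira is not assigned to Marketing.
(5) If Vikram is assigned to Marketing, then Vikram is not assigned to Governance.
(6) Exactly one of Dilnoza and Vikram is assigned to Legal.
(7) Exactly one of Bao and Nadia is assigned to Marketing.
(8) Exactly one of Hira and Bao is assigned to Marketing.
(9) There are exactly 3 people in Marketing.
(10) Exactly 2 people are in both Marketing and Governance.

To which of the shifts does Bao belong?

Bao: Governance, Marketing

From (4): Hira ∉ Marketing.
(8) (exactly one): Bao ∈ Marketing.
(7) (exactly one): Nadia ∉ Marketing.
(9): only 3 candidates remain for Marketing, so all are in.
(5): Vikram ∉ Governance.
(3): only 4 candidates remain for Governance, so all are in.
(1): Hira ∈ Legal.
Suppose Bao ∈ Legal: no assignment then satisfies all the clues, so Bao ∉ Legal.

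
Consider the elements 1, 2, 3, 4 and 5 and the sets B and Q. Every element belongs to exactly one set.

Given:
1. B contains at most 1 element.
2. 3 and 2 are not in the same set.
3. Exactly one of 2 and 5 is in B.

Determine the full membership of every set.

B = {2}; Q = {1, 3, 4, 5}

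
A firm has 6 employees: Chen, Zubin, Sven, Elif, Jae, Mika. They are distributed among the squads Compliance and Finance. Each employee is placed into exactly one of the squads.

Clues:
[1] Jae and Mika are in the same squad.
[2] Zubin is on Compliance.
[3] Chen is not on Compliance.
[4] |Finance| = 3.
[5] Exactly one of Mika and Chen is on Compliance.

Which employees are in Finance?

From (2): Zubin ∈ Compliance.
From (3): Chen ∉ Compliance.
(5) (exactly one): Mika ∈ Compliance.
Only one squad left: Chen ∈ Finance.
(1): Jae matches Mika: Jae ∈ Compliance.
(4): only 3 candidates remain for Finance, so all are in.

Finance = {Chen, Elif, Sven}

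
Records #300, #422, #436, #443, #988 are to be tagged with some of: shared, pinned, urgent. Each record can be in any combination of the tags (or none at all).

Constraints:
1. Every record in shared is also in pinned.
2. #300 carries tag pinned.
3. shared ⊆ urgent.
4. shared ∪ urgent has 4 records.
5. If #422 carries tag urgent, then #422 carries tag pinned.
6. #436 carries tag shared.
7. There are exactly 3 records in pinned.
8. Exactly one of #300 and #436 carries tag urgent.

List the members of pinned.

pinned = {#300, #422, #436}

From (2): #300 ∈ pinned.
From (6): #436 ∈ shared.
(1) with #436 ∈ shared: #436 ∈ pinned.
(3) with #436 ∈ shared: #436 ∈ urgent.
(8) (exactly one): #300 ∉ urgent.
(3) contrapositive: #300 ∉ shared.
Suppose #422 ∉ pinned: no assignment then satisfies all the clues, so #422 ∈ pinned.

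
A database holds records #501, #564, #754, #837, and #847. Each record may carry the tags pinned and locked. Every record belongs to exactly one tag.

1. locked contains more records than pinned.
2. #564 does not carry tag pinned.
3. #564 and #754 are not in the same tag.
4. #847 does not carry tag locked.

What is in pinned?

pinned = {#754, #847}

From (2): #564 ∉ pinned.
From (4): #847 ∉ locked.
Only one tag left: #564 ∈ locked.
Only one tag left: #847 ∈ pinned.
(3): #754 ∉ locked.
Only one tag left: #754 ∈ pinned.
Suppose #501 ∈ pinned: no assignment then satisfies all the clues, so #501 ∉ pinned.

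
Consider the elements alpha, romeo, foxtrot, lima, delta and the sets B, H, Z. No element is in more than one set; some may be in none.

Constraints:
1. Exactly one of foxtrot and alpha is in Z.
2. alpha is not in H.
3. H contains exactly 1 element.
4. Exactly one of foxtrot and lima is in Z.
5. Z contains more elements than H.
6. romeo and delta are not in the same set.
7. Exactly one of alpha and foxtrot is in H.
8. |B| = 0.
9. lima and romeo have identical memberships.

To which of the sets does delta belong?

delta: none

From (2): alpha ∉ H.
(7) (exactly one): foxtrot ∈ H.
(8): B already has 0, so the rest are out.
(1) (exactly one): alpha ∈ Z.
(3): H already has 1, so the rest are out.
(4) (exactly one): lima ∈ Z.
(9): romeo matches lima: romeo ∈ Z.
(6): delta ∉ Z.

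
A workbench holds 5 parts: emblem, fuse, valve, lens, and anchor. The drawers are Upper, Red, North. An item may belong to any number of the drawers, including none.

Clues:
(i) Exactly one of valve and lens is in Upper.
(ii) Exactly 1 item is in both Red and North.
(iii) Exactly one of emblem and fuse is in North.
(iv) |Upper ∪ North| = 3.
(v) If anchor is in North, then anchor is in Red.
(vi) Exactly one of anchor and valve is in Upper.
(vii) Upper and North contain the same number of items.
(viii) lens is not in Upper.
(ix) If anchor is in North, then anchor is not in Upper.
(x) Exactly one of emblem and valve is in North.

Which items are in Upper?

Upper = {emblem, valve}

From (viii): lens ∉ Upper.
(i) (exactly one): valve ∈ Upper.
(vi) (exactly one): anchor ∉ Upper.
Suppose emblem ∉ Upper: no assignment then satisfies all the clues, so emblem ∈ Upper.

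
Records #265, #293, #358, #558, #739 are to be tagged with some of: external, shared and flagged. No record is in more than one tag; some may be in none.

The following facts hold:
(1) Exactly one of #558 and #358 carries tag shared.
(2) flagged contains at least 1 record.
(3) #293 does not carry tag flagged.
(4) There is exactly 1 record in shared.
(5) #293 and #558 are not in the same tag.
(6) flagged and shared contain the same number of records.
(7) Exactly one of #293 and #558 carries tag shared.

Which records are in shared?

From (3): #293 ∉ flagged.
Suppose #265 ∈ shared: no assignment then satisfies all the clues, so #265 ∉ shared.

shared = {#558}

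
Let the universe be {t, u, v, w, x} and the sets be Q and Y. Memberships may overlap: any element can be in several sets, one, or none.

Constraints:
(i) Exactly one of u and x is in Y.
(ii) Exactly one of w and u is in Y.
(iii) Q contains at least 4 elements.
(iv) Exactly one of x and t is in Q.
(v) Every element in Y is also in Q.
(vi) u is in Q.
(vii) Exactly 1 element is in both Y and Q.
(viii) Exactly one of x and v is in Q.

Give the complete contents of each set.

Q = {t, u, v, w}; Y = {u}

From (vi): u ∈ Q.
Suppose t ∉ Q: no assignment then satisfies all the clues, so t ∈ Q.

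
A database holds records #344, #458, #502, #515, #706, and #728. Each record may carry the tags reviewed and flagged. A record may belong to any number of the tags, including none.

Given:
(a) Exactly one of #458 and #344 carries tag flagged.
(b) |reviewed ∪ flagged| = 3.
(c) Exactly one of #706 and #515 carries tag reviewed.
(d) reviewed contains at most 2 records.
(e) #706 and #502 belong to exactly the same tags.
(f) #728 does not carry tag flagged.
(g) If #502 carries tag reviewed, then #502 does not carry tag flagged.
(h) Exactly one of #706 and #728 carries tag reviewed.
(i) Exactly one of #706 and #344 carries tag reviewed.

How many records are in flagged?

1

From (f): #728 ∉ flagged.
Suppose #344 ∈ reviewed: no assignment then satisfies all the clues, so #344 ∉ reviewed.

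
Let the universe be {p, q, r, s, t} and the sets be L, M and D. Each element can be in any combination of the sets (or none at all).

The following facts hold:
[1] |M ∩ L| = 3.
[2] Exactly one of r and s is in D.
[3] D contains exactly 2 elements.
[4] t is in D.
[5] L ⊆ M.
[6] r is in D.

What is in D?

D = {r, t}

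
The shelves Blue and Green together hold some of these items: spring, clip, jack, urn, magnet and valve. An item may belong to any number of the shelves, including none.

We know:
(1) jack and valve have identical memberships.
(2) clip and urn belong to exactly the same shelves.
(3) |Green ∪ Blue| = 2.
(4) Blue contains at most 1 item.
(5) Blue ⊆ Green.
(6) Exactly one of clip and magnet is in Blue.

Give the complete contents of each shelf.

Blue = {magnet}; Green = {magnet, spring}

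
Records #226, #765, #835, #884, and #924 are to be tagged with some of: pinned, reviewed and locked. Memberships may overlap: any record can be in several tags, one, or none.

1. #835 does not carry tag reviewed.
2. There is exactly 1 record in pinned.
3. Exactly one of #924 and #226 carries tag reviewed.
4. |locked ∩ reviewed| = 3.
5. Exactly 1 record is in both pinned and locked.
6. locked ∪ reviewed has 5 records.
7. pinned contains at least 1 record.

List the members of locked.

locked = {#226, #765, #835, #884, #924}

From (1): #835 ∉ reviewed.
Suppose #226 ∉ locked: no assignment then satisfies all the clues, so #226 ∈ locked.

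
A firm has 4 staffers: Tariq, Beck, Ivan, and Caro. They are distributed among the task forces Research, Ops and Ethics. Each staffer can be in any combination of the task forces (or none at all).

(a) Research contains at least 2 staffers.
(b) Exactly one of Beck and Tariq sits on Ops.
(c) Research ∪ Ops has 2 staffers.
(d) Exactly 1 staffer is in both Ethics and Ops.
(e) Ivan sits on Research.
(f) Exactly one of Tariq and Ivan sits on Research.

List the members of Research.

Research = {Beck, Ivan}

From (e): Ivan ∈ Research.
(f) (exactly one): Tariq ∉ Research.
Suppose Beck ∉ Research: no assignment then satisfies all the clues, so Beck ∈ Research.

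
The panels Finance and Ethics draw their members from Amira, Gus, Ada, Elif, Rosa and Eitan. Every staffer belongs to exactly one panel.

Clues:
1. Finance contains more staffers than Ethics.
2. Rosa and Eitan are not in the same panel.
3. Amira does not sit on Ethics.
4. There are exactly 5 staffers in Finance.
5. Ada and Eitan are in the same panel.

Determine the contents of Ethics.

Ethics = {Rosa}

From (3): Amira ∉ Ethics.
Only one panel left: Amira ∈ Finance.
Suppose Gus ∈ Ethics: no assignment then satisfies all the clues, so Gus ∉ Ethics.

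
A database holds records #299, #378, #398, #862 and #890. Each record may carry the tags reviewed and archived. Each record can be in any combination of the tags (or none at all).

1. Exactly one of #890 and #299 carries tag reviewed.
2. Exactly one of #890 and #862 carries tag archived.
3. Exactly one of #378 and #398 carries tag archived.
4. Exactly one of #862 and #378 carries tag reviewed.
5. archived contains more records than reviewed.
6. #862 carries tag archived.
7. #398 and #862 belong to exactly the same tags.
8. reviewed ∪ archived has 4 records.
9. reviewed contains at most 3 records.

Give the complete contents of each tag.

reviewed = {#299, #378}; archived = {#299, #398, #862}

From (6): #862 ∈ archived.
(2) (exactly one): #890 ∉ archived.
(7): #398 matches #862: #398 ∈ archived.
(3) (exactly one): #378 ∉ archived.
Suppose #299 ∉ reviewed: no assignment then satisfies all the clues, so #299 ∈ reviewed.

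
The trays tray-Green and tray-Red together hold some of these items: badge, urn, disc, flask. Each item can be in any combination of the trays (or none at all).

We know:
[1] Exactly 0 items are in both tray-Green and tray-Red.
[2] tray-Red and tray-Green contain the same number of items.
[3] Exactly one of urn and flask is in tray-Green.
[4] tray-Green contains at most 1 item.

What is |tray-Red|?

1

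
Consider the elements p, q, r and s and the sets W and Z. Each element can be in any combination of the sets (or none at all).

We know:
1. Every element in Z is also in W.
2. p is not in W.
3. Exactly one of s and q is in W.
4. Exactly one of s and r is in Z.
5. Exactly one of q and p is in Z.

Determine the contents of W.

W = {q, r}

From (2): p ∉ W.
(1) contrapositive: p ∉ Z.
(5) (exactly one): q ∈ Z.
(1) with q ∈ Z: q ∈ W.
(3) (exactly one): s ∉ W.
(1) contrapositive: s ∉ Z.
(4) (exactly one): r ∈ Z.
(1) with r ∈ Z: r ∈ W.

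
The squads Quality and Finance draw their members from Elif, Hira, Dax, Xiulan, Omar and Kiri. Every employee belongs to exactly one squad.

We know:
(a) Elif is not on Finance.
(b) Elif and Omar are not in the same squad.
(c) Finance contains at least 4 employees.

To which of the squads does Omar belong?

From (a): Elif ∉ Finance.
Only one squad left: Elif ∈ Quality.
(b): Omar ∉ Quality.
Only one squad left: Omar ∈ Finance.

Omar: Finance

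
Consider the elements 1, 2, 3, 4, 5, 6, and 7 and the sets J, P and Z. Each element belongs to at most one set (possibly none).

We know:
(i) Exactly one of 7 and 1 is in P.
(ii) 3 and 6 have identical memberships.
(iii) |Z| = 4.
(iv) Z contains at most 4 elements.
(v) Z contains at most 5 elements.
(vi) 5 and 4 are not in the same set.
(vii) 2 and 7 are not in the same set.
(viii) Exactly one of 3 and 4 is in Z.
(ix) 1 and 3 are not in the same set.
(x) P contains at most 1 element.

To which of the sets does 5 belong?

5: Z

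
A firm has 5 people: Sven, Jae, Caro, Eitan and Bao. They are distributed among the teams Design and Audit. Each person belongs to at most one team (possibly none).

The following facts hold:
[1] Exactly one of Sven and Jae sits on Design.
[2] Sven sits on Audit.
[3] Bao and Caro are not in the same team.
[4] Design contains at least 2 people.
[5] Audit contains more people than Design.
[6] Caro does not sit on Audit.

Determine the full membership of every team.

Design = {Caro, Jae}; Audit = {Bao, Eitan, Sven}

From (2): Sven ∈ Audit.
From (6): Caro ∉ Audit.
(1) (exactly one): Jae ∈ Design.
Suppose Caro ∉ Design: no assignment then satisfies all the clues, so Caro ∈ Design.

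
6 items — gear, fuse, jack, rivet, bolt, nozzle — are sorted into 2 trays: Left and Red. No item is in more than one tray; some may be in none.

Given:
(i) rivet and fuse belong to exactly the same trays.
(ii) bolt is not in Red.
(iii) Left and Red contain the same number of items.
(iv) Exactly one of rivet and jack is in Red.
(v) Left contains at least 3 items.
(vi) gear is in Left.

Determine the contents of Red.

Red = {fuse, nozzle, rivet}

From (ii): bolt ∉ Red.
From (vi): gear ∈ Left.
Suppose fuse ∉ Red: no assignment then satisfies all the clues, so fuse ∈ Red.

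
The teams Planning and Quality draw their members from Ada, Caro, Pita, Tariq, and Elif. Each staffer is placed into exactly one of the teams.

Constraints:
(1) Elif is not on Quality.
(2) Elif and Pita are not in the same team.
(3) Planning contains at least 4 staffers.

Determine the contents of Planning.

From (1): Elif ∉ Quality.
Only one team left: Elif ∈ Planning.
(2): Pita ∉ Planning.
(3): only 4 candidates remain for Planning, so all are in.
Only one team left: Pita ∈ Quality.

Planning = {Ada, Caro, Elif, Tariq}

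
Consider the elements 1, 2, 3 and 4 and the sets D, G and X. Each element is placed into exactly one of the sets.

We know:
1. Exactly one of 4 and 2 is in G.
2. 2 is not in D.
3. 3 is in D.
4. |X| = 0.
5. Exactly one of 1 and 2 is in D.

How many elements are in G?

From (2): 2 ∉ D.
From (3): 3 ∈ D.
(4): X already has 0, so the rest are out.
(5) (exactly one): 1 ∈ D.
Only one set left: 2 ∈ G.
(1) (exactly one): 4 ∉ G.
Only one set left: 4 ∈ D.

1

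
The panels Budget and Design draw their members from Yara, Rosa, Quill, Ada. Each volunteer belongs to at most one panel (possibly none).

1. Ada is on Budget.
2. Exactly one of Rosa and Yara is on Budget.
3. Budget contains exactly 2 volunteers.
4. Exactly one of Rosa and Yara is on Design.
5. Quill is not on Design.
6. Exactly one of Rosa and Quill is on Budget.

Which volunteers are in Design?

Design = {Yara}

From (1): Ada ∈ Budget.
From (5): Quill ∉ Design.
Suppose Yara ∉ Design: no assignment then satisfies all the clues, so Yara ∈ Design.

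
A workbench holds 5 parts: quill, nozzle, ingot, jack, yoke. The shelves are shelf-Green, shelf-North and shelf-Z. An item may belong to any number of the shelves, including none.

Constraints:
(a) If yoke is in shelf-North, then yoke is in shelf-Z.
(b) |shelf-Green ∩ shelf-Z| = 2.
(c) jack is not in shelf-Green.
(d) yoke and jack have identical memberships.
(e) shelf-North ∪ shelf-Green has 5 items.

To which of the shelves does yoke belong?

yoke: shelf-North, shelf-Z

From (c): jack ∉ shelf-Green.
(d): yoke matches jack: yoke ∉ shelf-Green.
Suppose yoke ∉ shelf-North: no assignment then satisfies all the clues, so yoke ∈ shelf-North.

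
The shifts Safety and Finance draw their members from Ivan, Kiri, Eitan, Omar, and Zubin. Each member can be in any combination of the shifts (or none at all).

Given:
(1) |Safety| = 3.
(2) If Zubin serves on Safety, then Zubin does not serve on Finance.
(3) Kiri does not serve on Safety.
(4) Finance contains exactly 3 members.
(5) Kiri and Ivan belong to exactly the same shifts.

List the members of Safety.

Safety = {Eitan, Omar, Zubin}

From (3): Kiri ∉ Safety.
(5): Ivan matches Kiri: Ivan ∉ Safety.
(1): only 3 candidates remain for Safety, so all are in.
(2): Zubin ∉ Finance.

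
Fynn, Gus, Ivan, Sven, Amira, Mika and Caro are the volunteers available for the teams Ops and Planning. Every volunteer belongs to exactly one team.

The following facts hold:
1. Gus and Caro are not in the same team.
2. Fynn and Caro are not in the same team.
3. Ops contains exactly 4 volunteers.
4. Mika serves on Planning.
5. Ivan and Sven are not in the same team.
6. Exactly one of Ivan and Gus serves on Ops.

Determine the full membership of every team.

Ops = {Amira, Fynn, Gus, Sven}; Planning = {Caro, Ivan, Mika}

From (4): Mika ∈ Planning.
Suppose Fynn ∉ Ops: no assignment then satisfies all the clues, so Fynn ∈ Ops.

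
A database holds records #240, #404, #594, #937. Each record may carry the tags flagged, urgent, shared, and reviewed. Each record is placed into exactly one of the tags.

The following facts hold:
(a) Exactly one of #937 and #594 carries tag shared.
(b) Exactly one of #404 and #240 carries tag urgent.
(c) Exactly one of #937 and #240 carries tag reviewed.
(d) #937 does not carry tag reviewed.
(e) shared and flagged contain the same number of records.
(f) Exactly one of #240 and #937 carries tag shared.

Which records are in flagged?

flagged = {#594}

From (d): #937 ∉ reviewed.
(c) (exactly one): #240 ∈ reviewed.
(f) (exactly one): #937 ∈ shared.
(a) (exactly one): #594 ∉ shared.
(b) (exactly one): #404 ∈ urgent.
Suppose #594 ∉ flagged: no assignment then satisfies all the clues, so #594 ∈ flagged.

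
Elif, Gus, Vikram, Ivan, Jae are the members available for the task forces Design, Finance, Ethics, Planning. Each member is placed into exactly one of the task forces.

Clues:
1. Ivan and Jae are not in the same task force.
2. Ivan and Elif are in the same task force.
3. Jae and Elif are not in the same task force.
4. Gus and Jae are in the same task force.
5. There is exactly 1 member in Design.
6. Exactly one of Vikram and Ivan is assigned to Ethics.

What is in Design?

Design = {Vikram}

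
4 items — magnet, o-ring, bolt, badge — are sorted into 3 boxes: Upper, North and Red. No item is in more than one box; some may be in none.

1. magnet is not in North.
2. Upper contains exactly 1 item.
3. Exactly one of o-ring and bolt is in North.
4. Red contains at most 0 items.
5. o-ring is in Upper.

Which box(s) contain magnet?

magnet: none

From (1): magnet ∉ North.
From (5): o-ring ∈ Upper.
(2): Upper already has 1, so the rest are out.
(3) (exactly one): bolt ∈ North.
(4): Red already has 0, so the rest are out.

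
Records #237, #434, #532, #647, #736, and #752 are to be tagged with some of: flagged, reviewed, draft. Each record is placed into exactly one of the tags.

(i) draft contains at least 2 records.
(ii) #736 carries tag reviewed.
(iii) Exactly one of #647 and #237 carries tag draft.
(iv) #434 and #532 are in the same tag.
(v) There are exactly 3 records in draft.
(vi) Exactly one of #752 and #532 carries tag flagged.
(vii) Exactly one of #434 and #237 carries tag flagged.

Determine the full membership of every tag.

flagged = {#237, #752}; reviewed = {#736}; draft = {#434, #532, #647}

From (ii): #736 ∈ reviewed.
Suppose #237 ∉ flagged: no assignment then satisfies all the clues, so #237 ∈ flagged.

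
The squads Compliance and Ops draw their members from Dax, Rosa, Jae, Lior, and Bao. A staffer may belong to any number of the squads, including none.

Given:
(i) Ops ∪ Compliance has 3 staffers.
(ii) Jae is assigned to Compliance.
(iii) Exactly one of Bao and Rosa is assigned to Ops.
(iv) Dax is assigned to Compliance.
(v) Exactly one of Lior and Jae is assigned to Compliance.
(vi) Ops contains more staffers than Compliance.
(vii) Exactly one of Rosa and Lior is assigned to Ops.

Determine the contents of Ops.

Ops = {Dax, Jae, Rosa}

From (ii): Jae ∈ Compliance.
From (iv): Dax ∈ Compliance.
(v) (exactly one): Lior ∉ Compliance.
Suppose Dax ∉ Ops: no assignment then satisfies all the clues, so Dax ∈ Ops.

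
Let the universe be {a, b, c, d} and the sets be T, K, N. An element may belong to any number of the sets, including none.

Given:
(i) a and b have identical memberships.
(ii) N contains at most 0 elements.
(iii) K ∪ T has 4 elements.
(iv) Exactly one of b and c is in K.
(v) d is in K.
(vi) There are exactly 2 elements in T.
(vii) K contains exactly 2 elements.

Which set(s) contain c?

c: K

From (v): d ∈ K.
(ii): N already has 0, so the rest are out.
Suppose c ∈ T: no assignment then satisfies all the clues, so c ∉ T.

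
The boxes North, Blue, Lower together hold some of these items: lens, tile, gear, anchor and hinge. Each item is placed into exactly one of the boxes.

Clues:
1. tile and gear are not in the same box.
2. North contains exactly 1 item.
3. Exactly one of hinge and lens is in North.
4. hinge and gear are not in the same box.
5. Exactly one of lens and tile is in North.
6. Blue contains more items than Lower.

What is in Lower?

Lower = {gear}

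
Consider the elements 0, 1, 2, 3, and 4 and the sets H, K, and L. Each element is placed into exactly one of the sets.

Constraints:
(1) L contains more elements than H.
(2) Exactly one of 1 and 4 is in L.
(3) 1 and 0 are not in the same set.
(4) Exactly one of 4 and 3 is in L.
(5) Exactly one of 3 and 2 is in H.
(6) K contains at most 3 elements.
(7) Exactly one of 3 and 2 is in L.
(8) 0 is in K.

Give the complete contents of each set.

H = {2}; K = {0, 4}; L = {1, 3}

From (8): 0 ∈ K.
(3): 1 ∉ K.
Suppose 1 ∈ H: no assignment then satisfies all the clues, so 1 ∉ H.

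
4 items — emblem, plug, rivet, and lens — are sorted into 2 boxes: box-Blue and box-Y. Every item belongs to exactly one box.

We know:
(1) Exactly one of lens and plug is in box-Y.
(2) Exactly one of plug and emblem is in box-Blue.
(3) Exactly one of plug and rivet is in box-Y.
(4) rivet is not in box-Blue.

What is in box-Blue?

From (4): rivet ∉ box-Blue.
Only one box left: rivet ∈ box-Y.
(3) (exactly one): plug ∉ box-Y.
Only one box left: plug ∈ box-Blue.
(1) (exactly one): lens ∈ box-Y.
(2) (exactly one): emblem ∉ box-Blue.
Only one box left: emblem ∈ box-Y.

box-Blue = {plug}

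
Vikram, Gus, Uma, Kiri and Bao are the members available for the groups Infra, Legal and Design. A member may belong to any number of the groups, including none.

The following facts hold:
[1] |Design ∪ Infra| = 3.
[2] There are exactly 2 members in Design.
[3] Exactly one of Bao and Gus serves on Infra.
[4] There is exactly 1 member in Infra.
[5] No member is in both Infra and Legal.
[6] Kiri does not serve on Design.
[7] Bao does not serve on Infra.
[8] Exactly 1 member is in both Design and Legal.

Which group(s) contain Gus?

From (6): Kiri ∉ Design.
From (7): Bao ∉ Infra.
(3) (exactly one): Gus ∈ Infra.
(4): Infra already has 1, so the rest are out.
(5) (disjoint): Gus ∉ Legal.
Suppose Gus ∈ Design: no assignment then satisfies all the clues, so Gus ∉ Design.

Gus: Infra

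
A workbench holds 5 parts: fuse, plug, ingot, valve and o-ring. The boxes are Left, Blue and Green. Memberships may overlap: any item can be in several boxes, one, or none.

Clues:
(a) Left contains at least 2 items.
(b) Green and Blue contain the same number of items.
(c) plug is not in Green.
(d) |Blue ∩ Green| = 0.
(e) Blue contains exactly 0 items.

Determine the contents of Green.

From (c): plug ∉ Green.
(e): Blue already has 0, so the rest are out.
Suppose fuse ∈ Green: no assignment then satisfies all the clues, so fuse ∉ Green.

Green = {}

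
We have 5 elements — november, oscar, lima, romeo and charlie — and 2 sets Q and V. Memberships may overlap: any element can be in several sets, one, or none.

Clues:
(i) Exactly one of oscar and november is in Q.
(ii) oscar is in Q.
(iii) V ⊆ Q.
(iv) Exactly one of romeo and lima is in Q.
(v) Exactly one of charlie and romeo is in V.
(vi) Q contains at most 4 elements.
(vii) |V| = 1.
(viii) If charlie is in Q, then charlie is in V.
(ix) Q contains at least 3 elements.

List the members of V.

V = {charlie}

From (ii): oscar ∈ Q.
(i) (exactly one): november ∉ Q.
(iii) contrapositive: november ∉ V.
Suppose oscar ∈ V: no assignment then satisfies all the clues, so oscar ∉ V.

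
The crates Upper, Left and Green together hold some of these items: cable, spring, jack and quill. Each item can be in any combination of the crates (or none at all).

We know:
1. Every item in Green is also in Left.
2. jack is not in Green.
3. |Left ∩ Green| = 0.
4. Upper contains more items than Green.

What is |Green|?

0

From (2): jack ∉ Green.
Suppose cable ∈ Green: no assignment then satisfies all the clues, so cable ∉ Green.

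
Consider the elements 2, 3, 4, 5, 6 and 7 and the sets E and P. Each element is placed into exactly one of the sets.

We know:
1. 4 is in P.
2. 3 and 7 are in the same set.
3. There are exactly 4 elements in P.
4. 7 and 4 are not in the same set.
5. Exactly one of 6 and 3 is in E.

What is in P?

From (1): 4 ∈ P.
(4): 7 ∉ P.
Only one set left: 7 ∈ E.
(2): 3 matches 7: 3 ∈ E.
(3): only 4 candidates remain for P, so all are in.

P = {2, 4, 5, 6}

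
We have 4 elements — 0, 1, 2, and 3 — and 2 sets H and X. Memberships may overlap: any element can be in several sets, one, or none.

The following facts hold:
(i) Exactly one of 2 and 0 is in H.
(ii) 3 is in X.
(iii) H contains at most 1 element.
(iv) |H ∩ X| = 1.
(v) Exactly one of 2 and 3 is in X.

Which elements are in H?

H = {0}

From (ii): 3 ∈ X.
(v) (exactly one): 2 ∉ X.
Suppose 0 ∉ H: no assignment then satisfies all the clues, so 0 ∈ H.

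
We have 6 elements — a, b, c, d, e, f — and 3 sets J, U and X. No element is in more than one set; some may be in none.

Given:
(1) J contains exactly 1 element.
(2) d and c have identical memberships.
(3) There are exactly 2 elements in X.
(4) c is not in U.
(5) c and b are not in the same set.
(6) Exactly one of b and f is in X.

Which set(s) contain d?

From (4): c ∉ U.
(2): d matches c: d ∉ U.
Suppose d ∈ J: no assignment then satisfies all the clues, so d ∉ J.

d: none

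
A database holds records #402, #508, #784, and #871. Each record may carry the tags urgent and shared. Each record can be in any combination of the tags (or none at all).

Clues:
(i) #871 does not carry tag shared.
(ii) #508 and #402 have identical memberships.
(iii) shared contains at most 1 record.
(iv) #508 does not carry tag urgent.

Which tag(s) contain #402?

#402: none

From (i): #871 ∉ shared.
From (iv): #508 ∉ urgent.
(ii): #402 matches #508: #402 ∉ urgent.
Suppose #402 ∈ shared: no assignment then satisfies all the clues, so #402 ∉ shared.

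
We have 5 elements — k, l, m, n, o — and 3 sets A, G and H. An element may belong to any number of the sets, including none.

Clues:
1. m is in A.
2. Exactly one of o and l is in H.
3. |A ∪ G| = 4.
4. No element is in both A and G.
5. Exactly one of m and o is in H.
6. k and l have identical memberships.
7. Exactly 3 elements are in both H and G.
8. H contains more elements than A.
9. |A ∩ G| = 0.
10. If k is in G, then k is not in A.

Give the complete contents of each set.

A = {m}; G = {k, l, n}; H = {k, l, m, n}

From (1): m ∈ A.
(4) (disjoint): m ∉ G.
Suppose k ∈ A: no assignment then satisfies all the clues, so k ∉ A.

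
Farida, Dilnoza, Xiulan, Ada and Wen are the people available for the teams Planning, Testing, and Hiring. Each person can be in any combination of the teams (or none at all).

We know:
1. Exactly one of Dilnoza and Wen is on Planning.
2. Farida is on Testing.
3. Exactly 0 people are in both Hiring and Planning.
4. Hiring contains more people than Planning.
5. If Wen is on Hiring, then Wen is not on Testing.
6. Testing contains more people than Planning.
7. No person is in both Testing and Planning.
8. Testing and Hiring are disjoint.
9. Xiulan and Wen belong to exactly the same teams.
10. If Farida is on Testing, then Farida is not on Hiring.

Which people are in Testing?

Testing = {Ada, Farida}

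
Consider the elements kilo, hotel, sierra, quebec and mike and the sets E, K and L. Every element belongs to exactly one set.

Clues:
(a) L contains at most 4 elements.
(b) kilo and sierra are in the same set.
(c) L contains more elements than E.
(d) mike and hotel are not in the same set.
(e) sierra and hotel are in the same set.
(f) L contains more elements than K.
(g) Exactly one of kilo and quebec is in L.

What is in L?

L = {hotel, kilo, sierra}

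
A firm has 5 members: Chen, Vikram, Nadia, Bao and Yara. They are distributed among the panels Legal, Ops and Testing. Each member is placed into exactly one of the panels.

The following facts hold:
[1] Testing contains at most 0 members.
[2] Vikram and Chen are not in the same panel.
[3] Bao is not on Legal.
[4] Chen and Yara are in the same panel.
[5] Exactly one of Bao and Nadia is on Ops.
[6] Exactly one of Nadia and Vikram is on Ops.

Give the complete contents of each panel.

From (3): Bao ∉ Legal.
(1): Testing already has 0, so the rest are out.
Only one panel left: Bao ∈ Ops.
(5) (exactly one): Nadia ∉ Ops.
(6) (exactly one): Vikram ∈ Ops.
Only one panel left: Nadia ∈ Legal.
(2): Chen ∉ Ops.
(4): Yara matches Chen: Yara ∉ Ops.
Only one panel left: Chen ∈ Legal.
Only one panel left: Yara ∈ Legal.

Legal = {Chen, Nadia, Yara}; Ops = {Bao, Vikram}; Testing = {}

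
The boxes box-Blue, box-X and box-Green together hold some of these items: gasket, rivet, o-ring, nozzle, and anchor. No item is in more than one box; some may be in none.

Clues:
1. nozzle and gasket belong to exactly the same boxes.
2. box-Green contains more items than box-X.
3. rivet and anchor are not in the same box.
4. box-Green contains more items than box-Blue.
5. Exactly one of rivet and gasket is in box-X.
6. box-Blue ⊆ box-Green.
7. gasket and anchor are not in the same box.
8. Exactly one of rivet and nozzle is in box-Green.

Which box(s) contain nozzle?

nozzle: box-Green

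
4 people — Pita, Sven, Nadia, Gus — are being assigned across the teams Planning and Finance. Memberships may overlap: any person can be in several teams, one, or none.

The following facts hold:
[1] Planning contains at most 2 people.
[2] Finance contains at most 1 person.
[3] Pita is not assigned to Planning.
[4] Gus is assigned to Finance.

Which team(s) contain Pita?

From (3): Pita ∉ Planning.
From (4): Gus ∈ Finance.
(2): Finance already has 1, so the rest are out.

Pita: none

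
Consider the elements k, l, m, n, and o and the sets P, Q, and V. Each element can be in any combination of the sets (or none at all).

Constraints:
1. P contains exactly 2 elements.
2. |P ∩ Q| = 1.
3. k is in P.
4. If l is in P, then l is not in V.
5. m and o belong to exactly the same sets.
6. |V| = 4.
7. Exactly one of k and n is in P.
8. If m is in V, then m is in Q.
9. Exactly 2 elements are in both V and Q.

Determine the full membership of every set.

P = {k, l}; Q = {l, m, o}; V = {k, m, n, o}

From (3): k ∈ P.
(7) (exactly one): n ∉ P.
Suppose k ∈ Q: no assignment then satisfies all the clues, so k ∉ Q.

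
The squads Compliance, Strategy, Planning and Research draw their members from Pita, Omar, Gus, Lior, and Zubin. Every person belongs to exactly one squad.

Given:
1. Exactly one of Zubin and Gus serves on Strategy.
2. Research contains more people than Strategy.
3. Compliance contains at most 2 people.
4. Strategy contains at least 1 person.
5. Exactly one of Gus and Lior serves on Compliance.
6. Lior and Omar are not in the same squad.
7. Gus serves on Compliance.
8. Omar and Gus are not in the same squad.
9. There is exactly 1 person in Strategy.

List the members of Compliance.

Compliance = {Gus}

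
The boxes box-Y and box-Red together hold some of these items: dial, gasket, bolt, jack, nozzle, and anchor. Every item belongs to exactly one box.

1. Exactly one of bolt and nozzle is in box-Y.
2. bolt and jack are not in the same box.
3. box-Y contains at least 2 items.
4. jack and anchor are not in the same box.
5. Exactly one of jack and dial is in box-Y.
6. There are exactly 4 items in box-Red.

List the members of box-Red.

box-Red = {anchor, bolt, dial, gasket}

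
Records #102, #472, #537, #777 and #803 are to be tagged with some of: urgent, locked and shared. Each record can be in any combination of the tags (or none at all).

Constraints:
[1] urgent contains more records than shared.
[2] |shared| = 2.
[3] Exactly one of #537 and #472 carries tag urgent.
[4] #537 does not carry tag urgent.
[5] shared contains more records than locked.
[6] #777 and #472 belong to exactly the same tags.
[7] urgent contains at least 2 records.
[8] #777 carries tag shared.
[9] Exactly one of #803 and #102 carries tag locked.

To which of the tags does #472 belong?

From (4): #537 ∉ urgent.
From (8): #777 ∈ shared.
(3) (exactly one): #472 ∈ urgent.
(6): #777 matches #472: #777 ∈ urgent.
(6): #472 matches #777: #472 ∈ shared.
(2): shared already has 2, so the rest are out.
Suppose #472 ∈ locked: no assignment then satisfies all the clues, so #472 ∉ locked.

#472: shared, urgent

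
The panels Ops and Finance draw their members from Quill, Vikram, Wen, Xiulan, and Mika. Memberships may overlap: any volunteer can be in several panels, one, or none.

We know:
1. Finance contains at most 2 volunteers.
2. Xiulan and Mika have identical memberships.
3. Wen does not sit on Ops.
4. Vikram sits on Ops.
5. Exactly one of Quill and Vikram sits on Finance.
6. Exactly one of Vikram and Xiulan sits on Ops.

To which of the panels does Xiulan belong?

Xiulan: none

From (3): Wen ∉ Ops.
From (4): Vikram ∈ Ops.
(6) (exactly one): Xiulan ∉ Ops.
(2): Mika matches Xiulan: Mika ∉ Ops.
Suppose Xiulan ∈ Finance: no assignment then satisfies all the clues, so Xiulan ∉ Finance.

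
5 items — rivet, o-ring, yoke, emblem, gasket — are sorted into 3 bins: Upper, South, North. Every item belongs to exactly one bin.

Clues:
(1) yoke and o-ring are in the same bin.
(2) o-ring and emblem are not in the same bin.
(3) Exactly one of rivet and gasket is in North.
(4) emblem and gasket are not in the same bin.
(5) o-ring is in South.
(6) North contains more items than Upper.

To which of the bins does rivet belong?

rivet: North

From (5): o-ring ∈ South.
(1): yoke matches o-ring: yoke ∉ Upper.
(1): yoke matches o-ring: yoke ∈ South.
(2): emblem ∉ South.
Suppose rivet ∈ Upper: no assignment then satisfies all the clues, so rivet ∉ Upper.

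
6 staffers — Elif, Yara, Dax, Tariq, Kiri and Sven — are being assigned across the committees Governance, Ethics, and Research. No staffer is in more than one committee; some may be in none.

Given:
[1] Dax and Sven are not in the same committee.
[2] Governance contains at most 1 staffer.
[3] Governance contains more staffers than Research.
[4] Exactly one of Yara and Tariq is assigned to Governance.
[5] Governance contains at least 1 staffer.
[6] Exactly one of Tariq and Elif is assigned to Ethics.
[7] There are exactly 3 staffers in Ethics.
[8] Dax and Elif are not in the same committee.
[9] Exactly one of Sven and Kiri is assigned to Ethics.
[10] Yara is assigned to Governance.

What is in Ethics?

Ethics = {Dax, Kiri, Tariq}

From (10): Yara ∈ Governance.
(2): Governance already has 1, so the rest are out.
Suppose Elif ∈ Ethics: no assignment then satisfies all the clues, so Elif ∉ Ethics.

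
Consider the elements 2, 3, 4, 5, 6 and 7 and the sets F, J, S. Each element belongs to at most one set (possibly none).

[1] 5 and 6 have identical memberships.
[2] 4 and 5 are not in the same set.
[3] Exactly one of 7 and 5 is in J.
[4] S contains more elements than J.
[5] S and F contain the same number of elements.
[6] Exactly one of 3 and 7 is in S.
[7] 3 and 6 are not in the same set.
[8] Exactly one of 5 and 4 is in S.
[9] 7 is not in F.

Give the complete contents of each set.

F = {5, 6}; J = {7}; S = {3, 4}

From (9): 7 ∉ F.
Suppose 2 ∈ F: no assignment then satisfies all the clues, so 2 ∉ F.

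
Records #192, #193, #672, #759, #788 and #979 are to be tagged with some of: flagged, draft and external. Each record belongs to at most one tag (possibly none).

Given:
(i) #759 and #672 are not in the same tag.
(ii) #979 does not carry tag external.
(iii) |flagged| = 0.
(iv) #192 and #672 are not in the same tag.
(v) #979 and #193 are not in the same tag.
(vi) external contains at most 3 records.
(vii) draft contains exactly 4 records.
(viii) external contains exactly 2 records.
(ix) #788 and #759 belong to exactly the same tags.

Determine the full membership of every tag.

flagged = {}; draft = {#192, #759, #788, #979}; external = {#193, #672}

From (ii): #979 ∉ external.
(iii): flagged already has 0, so the rest are out.
Suppose #192 ∉ draft: no assignment then satisfies all the clues, so #192 ∈ draft.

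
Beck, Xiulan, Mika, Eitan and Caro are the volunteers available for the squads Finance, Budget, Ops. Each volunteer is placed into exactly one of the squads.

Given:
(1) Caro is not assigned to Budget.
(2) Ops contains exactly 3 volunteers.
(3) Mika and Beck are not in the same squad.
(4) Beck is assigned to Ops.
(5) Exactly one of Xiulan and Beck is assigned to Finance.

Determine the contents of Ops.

Ops = {Beck, Caro, Eitan}

From (1): Caro ∉ Budget.
From (4): Beck ∈ Ops.
(3): Mika ∉ Ops.
(5) (exactly one): Xiulan ∈ Finance.
(2): only 3 candidates remain for Ops, so all are in.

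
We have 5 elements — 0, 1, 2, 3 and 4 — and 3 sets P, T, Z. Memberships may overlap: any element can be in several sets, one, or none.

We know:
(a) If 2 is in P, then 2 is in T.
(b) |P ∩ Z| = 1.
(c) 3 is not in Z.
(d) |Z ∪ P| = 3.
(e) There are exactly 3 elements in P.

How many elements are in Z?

1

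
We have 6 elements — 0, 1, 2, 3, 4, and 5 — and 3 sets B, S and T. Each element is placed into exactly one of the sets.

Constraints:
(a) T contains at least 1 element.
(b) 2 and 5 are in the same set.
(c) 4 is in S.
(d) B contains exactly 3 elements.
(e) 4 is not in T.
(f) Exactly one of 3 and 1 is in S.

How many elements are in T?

1

From (c): 4 ∈ S.
Suppose 0 ∈ S: no assignment then satisfies all the clues, so 0 ∉ S.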